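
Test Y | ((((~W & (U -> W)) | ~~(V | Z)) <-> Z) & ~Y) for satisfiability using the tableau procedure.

Initial set: {(Y | ((((~W & (U -> W)) | ~~(V | Z)) <-> Z) & ~Y))}.
(Y | ((((~W & (U -> W)) | ~~(V | Z)) <-> Z) & ~Y)): β-rule — branch into Y  //  ((((~W & (U -> W)) | ~~(V | Z)) <-> Z) & ~Y).
  branch 1 (add Y):
    ○ open, literals {Y=T}.
  branch 2 (add ((((~W & (U -> W)) | ~~(V | Z)) <-> Z) & ~Y)):
    ((((~W & (U -> W)) | ~~(V | Z)) <-> Z) & ~Y): α-rule — add (((~W & (U -> W)) | ~~(V | Z)) <-> Z), ~Y.
    (((~W & (U -> W)) | ~~(V | Z)) <-> Z): β-rule — branch into ((~W & (U -> W)) | ~~(V | Z)), Z  //  ~((~W & (U -> W)) | ~~(V | Z)), ~Z.
      branch 2.1 (add ((~W & (U -> W)) | ~~(V | Z)), Z):
        ((~W & (U -> W)) | ~~(V | Z)): β-rule — branch into (~W & (U -> W))  //  ~~(V | Z).
          branch 2.1.1 (add (~W & (U -> W))):
            (~W & (U -> W)): α-rule — add ~W, (U -> W).
            (U -> W): β-rule — branch into ~U  //  W.
              branch 2.1.1.1 (add ~U):
                ○ open, literals {U=F, W=F, Y=F, Z=T}.
              branch 2.1.1.2 (add W):
                × closes — contains both W and ~W.
          branch 2.1.2 (add ~~(V | Z)):
            ~~(V | Z): drop double negation, giving (V | Z).
            (V | Z): β-rule — branch into V  //  Z.
              branch 2.1.2.1 (add V):
                ○ open, literals {V=T, Y=F, Z=T}.
              branch 2.1.2.2 (add Z):
                ○ open, literals {Y=F, Z=T}.
      branch 2.2 (add ~((~W & (U -> W)) | ~~(V | Z)), ~Z):
        ~((~W & (U -> W)) | ~~(V | Z)): α-rule — add ~(~W & (U -> W)), ~~~(V | Z).
        ~~~(V | Z): drop double negation, giving ~(V | Z).
        ~(V | Z): α-rule — add ~V, ~Z.
        ~(~W & (U -> W)): β-rule — branch into ~~W  //  ~(U -> W).
          branch 2.2.1 (add ~~W):
            ○ open, literals {V=F, W=T, Y=F, Z=F}.
          branch 2.2.2 (add ~(U -> W)):
            ~(U -> W): α-rule — add U, ~W.
            ○ open, literals {U=T, V=F, W=F, Y=F, Z=F}.
1 branch closed, 6 open.
An open branch gives a satisfying assignment: Y=T.

Satisfiable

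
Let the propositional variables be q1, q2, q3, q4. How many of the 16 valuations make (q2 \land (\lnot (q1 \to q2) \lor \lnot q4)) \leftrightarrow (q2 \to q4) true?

0

Initial set: {((q2 \land (\lnot (q1 \to q2) \lor \lnot q4)) \leftrightarrow (q2 \to q4))}.
((q2 \land (\lnot (q1 \to q2) \lor \lnot q4)) \leftrightarrow (q2 \to q4)): β-rule — branch into (q2 \land (\lnot (q1 \to q2) \lor \lnot q4)), (q2 \to q4)  //  \lnot (q2 \land (\lnot (q1 \to q2) \lor \lnot q4)), \lnot (q2 \to q4).
  branch 1 (add (q2 \land (\lnot (q1 \to q2) \lor \lnot q4)), (q2 \to q4)):
    (q2 \land (\lnot (q1 \to q2) \lor \lnot q4)): α-rule — add q2, (\lnot (q1 \to q2) \lor \lnot q4).
    (q2 \to q4): β-rule — branch into \lnot q2  //  q4.
      branch 1.1 (add \lnot q2):
        × closes — contains both q2 and \lnot q2.
      branch 1.2 (add q4):
        (\lnot (q1 \to q2) \lor \lnot q4): β-rule — branch into \lnot (q1 \to q2)  //  \lnot q4.
          branch 1.2.1 (add \lnot (q1 \to q2)):
            \lnot (q1 \to q2): α-rule — add q1, \lnot q2.
            × closes — contains both q2 and \lnot q2.
          branch 1.2.2 (add \lnot q4):
            × closes — contains both q4 and \lnot q4.
  branch 2 (add \lnot (q2 \land (\lnot (q1 \to q2) \lor \lnot q4)), \lnot (q2 \to q4)):
    \lnot (q2 \to q4): α-rule — add q2, \lnot q4.
    \lnot (q2 \land (\lnot (q1 \to q2) \lor \lnot q4)): β-rule — branch into \lnot q2  //  \lnot (\lnot (q1 \to q2) \lor \lnot q4).
      branch 2.1 (add \lnot q2):
        × closes — contains both q2 and \lnot q2.
      branch 2.2 (add \lnot (\lnot (q1 \to q2) \lor \lnot q4)):
        \lnot (\lnot (q1 \to q2) \lor \lnot q4): α-rule — add \lnot \lnot (q1 \to q2), \lnot \lnot q4.
        × closes — contains both q4 and \lnot q4.
All 5 branches close.
No open branches: the formula has 0 satisfying assignments.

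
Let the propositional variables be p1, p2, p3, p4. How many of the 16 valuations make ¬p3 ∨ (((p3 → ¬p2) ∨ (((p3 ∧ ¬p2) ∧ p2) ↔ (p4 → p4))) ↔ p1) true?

Initial set: {(¬p3 ∨ (((p3 → ¬p2) ∨ (((p3 ∧ ¬p2) ∧ p2) ↔ (p4 → p4))) ↔ p1))}.
(¬p3 ∨ (((p3 → ¬p2) ∨ (((p3 ∧ ¬p2) ∧ p2) ↔ (p4 → p4))) ↔ p1)): β-rule — branch into ¬p3  //  (((p3 → ¬p2) ∨ (((p3 ∧ ¬p2) ∧ p2) ↔ (p4 → p4))) ↔ p1).
  branch 1 (add ¬p3):
    ○ open, literals {p3=false}.
  branch 2 (add (((p3 → ¬p2) ∨ (((p3 ∧ ¬p2) ∧ p2) ↔ (p4 → p4))) ↔ p1)):
    (((p3 → ¬p2) ∨ (((p3 ∧ ¬p2) ∧ p2) ↔ (p4 → p4))) ↔ p1): β-rule — branch into ((p3 → ¬p2) ∨ (((p3 ∧ ¬p2) ∧ p2) ↔ (p4 → p4))), p1  //  ¬((p3 → ¬p2) ∨ (((p3 ∧ ¬p2) ∧ p2) ↔ (p4 → p4))), ¬p1.
      branch 2.1 (add ((p3 → ¬p2) ∨ (((p3 ∧ ¬p2) ∧ p2) ↔ (p4 → p4))), p1):
        ((p3 → ¬p2) ∨ (((p3 ∧ ¬p2) ∧ p2) ↔ (p4 → p4))): β-rule — branch into (p3 → ¬p2)  //  (((p3 ∧ ¬p2) ∧ p2) ↔ (p4 → p4)).
          branch 2.1.1 (add (p3 → ¬p2)):
            (p3 → ¬p2): β-rule — branch into ¬p3  //  ¬p2.
              branch 2.1.1.1 (add ¬p3):
                ○ open, literals {p1=true, p3=false}.
              branch 2.1.1.2 (add ¬p2):
                ○ open, literals {p1=true, p2=false}.
          branch 2.1.2 (add (((p3 ∧ ¬p2) ∧ p2) ↔ (p4 → p4))):
            (((p3 ∧ ¬p2) ∧ p2) ↔ (p4 → p4)): β-rule — branch into ((p3 ∧ ¬p2) ∧ p2), (p4 → p4)  //  ¬((p3 ∧ ¬p2) ∧ p2), ¬(p4 → p4).
              branch 2.1.2.1 (add ((p3 ∧ ¬p2) ∧ p2), (p4 → p4)):
                ((p3 ∧ ¬p2) ∧ p2): α-rule — add (p3 ∧ ¬p2), p2.
                (p3 ∧ ¬p2): α-rule — add p3, ¬p2.
                × closes — contains both p2 and ¬p2.
              branch 2.1.2.2 (add ¬((p3 ∧ ¬p2) ∧ p2), ¬(p4 → p4)):
                ¬(p4 → p4): α-rule — add p4, ¬p4.
                × closes — contains both p4 and ¬p4.
      branch 2.2 (add ¬((p3 → ¬p2) ∨ (((p3 ∧ ¬p2) ∧ p2) ↔ (p4 → p4))), ¬p1):
        ¬((p3 → ¬p2) ∨ (((p3 ∧ ¬p2) ∧ p2) ↔ (p4 → p4))): α-rule — add ¬(p3 → ¬p2), ¬(((p3 ∧ ¬p2) ∧ p2) ↔ (p4 → p4)).
        ¬(p3 → ¬p2): α-rule — add p3, ¬¬p2.
        ¬(((p3 ∧ ¬p2) ∧ p2) ↔ (p4 → p4)): β-rule — branch into ((p3 ∧ ¬p2) ∧ p2), ¬(p4 → p4)  //  ¬((p3 ∧ ¬p2) ∧ p2), (p4 → p4).
          branch 2.2.1 (add ((p3 ∧ ¬p2) ∧ p2), ¬(p4 → p4)):
            ((p3 ∧ ¬p2) ∧ p2): α-rule — add (p3 ∧ ¬p2), p2.
            ¬(p4 → p4): α-rule — add p4, ¬p4.
            × closes — contains both p4 and ¬p4.
          branch 2.2.2 (add ¬((p3 ∧ ¬p2) ∧ p2), (p4 → p4)):
            ¬((p3 ∧ ¬p2) ∧ p2): β-rule — branch into ¬(p3 ∧ ¬p2)  //  ¬p2.
              branch 2.2.2.1 (add ¬(p3 ∧ ¬p2)):
                (p4 → p4): β-rule — branch into ¬p4  //  p4.
                  branch 2.2.2.1.1 (add ¬p4):
                    ¬(p3 ∧ ¬p2): β-rule — branch into ¬p3  //  ¬¬p2.
                      branch 2.2.2.1.1.1 (add ¬p3):
                        × closes — contains both p3 and ¬p3.
                      branch 2.2.2.1.1.2 (add ¬¬p2):
                        ○ open, literals {p1=false, p2=true, p3=true, p4=false}.
                  branch 2.2.2.1.2 (add p4):
                    ¬(p3 ∧ ¬p2): β-rule — branch into ¬p3  //  ¬¬p2.
                      branch 2.2.2.1.2.1 (add ¬p3):
                        × closes — contains both p3 and ¬p3.
                      branch 2.2.2.1.2.2 (add ¬¬p2):
                        ○ open, literals {p1=false, p2=true, p3=true, p4=true}.
              branch 2.2.2.2 (add ¬p2):
                × closes — contains both p2 and ¬p2.
6 branches closed, 5 open.
Each open branch fixes some atoms; the unmentioned ones are free. Counting distinct full assignments: branch {p3=false} (p1, p2, p4) contributes 8 new; branch {p1=true, p3=false} (p2, p4) contributes 0 new; branch {p1=true, p2=false} (p3, p4) contributes 2 new; branch {p1=false, p2=true, p3=true, p4=false} (none free) contributes 1 new; branch {p1=false, p2=true, p3=true, p4=true} (none free) contributes 1 new. Total: 12.

12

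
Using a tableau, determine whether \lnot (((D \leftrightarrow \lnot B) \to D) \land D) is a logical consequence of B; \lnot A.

Initial set: {B; \lnot A; \lnot \lnot (((D \leftrightarrow \lnot B) \to D) \land D)}.
\lnot \lnot (((D \leftrightarrow \lnot B) \to D) \land D): α-rule — add ((D \leftrightarrow \lnot B) \to D), D.
((D \leftrightarrow \lnot B) \to D): β-rule — branch into \lnot (D \leftrightarrow \lnot B)  //  D.
  branch 1 (add \lnot (D \leftrightarrow \lnot B)):
    \lnot (D \leftrightarrow \lnot B): β-rule — branch into D, \lnot \lnot B  //  \lnot D, \lnot B.
      branch 1.1 (add D, \lnot \lnot B):
        ○ open, literals {A=F, B=T, D=T}.
      branch 1.2 (add \lnot D, \lnot B):
        × closes — contains both D and \lnot D.
  branch 2 (add D):
    ○ open, literals {A=F, B=T, D=T}.
1 branch closed, 2 open.
An open branch gives a countermodel: A=F, B=T, D=T (unmentioned atoms arbitrary); the premises hold there but the conclusion fails.

No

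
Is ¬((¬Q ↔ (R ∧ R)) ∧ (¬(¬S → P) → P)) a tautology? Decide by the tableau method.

Assume the negation and expand:
Initial set: {¬¬((¬Q ↔ (R ∧ R)) ∧ (¬(¬S → P) → P))}.
¬¬((¬Q ↔ (R ∧ R)) ∧ (¬(¬S → P) → P)): α-rule — add (¬Q ↔ (R ∧ R)), (¬(¬S → P) → P).
(¬Q ↔ (R ∧ R)): β-rule — branch into ¬Q, (R ∧ R)  //  ¬¬Q, ¬(R ∧ R).
  branch 1 (add ¬Q, (R ∧ R)):
    (R ∧ R): α-rule — add R, R.
    (¬(¬S → P) → P): β-rule — branch into ¬¬(¬S → P)  //  P.
      branch 1.1 (add ¬¬(¬S → P)):
        ¬¬(¬S → P): β-rule — branch into ¬¬S  //  P.
          branch 1.1.1 (add ¬¬S):
            ○ open, literals {Q=0, R=1, S=1}.
          branch 1.1.2 (add P):
            ○ open, literals {P=1, Q=0, R=1}.
      branch 1.2 (add P):
        ○ open, literals {P=1, Q=0, R=1}.
  branch 2 (add ¬¬Q, ¬(R ∧ R)):
    (¬(¬S → P) → P): β-rule — branch into ¬¬(¬S → P)  //  P.
      branch 2.1 (add ¬¬(¬S → P)):
        ¬(R ∧ R): β-rule — branch into ¬R  //  ¬R.
          branch 2.1.1 (add ¬R):
            ¬¬(¬S → P): β-rule — branch into ¬¬S  //  P.
              branch 2.1.1.1 (add ¬¬S):
                ○ open, literals {Q=1, R=0, S=1}.
              branch 2.1.1.2 (add P):
                ○ open, literals {P=1, Q=1, R=0}.
          branch 2.1.2 (add ¬R):
            ¬¬(¬S → P): β-rule — branch into ¬¬S  //  P.
              branch 2.1.2.1 (add ¬¬S):
                ○ open, literals {Q=1, R=0, S=1}.
              branch 2.1.2.2 (add P):
                ○ open, literals {P=1, Q=1, R=0}.
      branch 2.2 (add P):
        ¬(R ∧ R): β-rule — branch into ¬R  //  ¬R.
          branch 2.2.1 (add ¬R):
            ○ open, literals {P=1, Q=1, R=0}.
          branch 2.2.2 (add ¬R):
            ○ open, literals {P=1, Q=1, R=0}.
0 branches closed, 9 open.
An open branch gives a countermodel: Q=0, R=1, S=1 (unmentioned atoms arbitrary); under it the original formula is false.

Not valid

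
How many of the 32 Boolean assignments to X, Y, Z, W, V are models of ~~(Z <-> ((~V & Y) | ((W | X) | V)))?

16

Initial set: {~~(Z <-> ((~V & Y) | ((W | X) | V)))}.
~~(Z <-> ((~V & Y) | ((W | X) | V))): drop double negation, giving (Z <-> ((~V & Y) | ((W | X) | V))).
(Z <-> ((~V & Y) | ((W | X) | V))): β-rule — branch into Z, ((~V & Y) | ((W | X) | V))  //  ~Z, ~((~V & Y) | ((W | X) | V)).
  branch 1 (add Z, ((~V & Y) | ((W | X) | V))):
    ((~V & Y) | ((W | X) | V)): β-rule — branch into (~V & Y)  //  ((W | X) | V).
      branch 1.1 (add (~V & Y)):
        (~V & Y): α-rule — add ~V, Y.
        ○ open, literals {V=false, Y=true, Z=true}.
      branch 1.2 (add ((W | X) | V)):
        ((W | X) | V): β-rule — branch into (W | X)  //  V.
          branch 1.2.1 (add (W | X)):
            (W | X): β-rule — branch into W  //  X.
              branch 1.2.1.1 (add W):
                ○ open, literals {W=true, Z=true}.
              branch 1.2.1.2 (add X):
                ○ open, literals {X=true, Z=true}.
          branch 1.2.2 (add V):
            ○ open, literals {V=true, Z=true}.
  branch 2 (add ~Z, ~((~V & Y) | ((W | X) | V))):
    ~((~V & Y) | ((W | X) | V)): α-rule — add ~(~V & Y), ~((W | X) | V).
    ~((W | X) | V): α-rule — add ~(W | X), ~V.
    ~(W | X): α-rule — add ~W, ~X.
    ~(~V & Y): β-rule — branch into ~~V  //  ~Y.
      branch 2.1 (add ~~V):
        × closes — contains both V and ~V.
      branch 2.2 (add ~Y):
        ○ open, literals {V=false, W=false, X=false, Y=false, Z=false}.
1 branch closed, 5 open.
Each open branch fixes some atoms; the unmentioned ones are free. Counting distinct full assignments: branch {V=false, Y=true, Z=true} (X, W) contributes 4 new; branch {W=true, Z=true} (X, Y, V) contributes 6 new; branch {X=true, Z=true} (Y, W, V) contributes 3 new; branch {V=true, Z=true} (X, Y, W) contributes 2 new; branch {V=false, W=false, X=false, Y=false, Z=false} (none free) contributes 1 new. Total: 16.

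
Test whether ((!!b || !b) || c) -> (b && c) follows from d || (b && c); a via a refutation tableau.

No

Initial set: {(d || (b && c)); a; !(((!!b || !b) || c) -> (b && c))}.
!(((!!b || !b) || c) -> (b && c)): α-rule — add ((!!b || !b) || c), !(b && c).
(d || (b && c)): β-rule — branch into d  //  (b && c).
  branch 1 (add d):
    ((!!b || !b) || c): β-rule — branch into (!!b || !b)  //  c.
      branch 1.1 (add (!!b || !b)):
        !(b && c): β-rule — branch into !b  //  !c.
          branch 1.1.1 (add !b):
            (!!b || !b): β-rule — branch into !!b  //  !b.
              branch 1.1.1.1 (add !!b):
                !!b: drop double negation, giving b.
                × closes — contains both b and !b.
              branch 1.1.1.2 (add !b):
                ○ open, literals {a=1, b=0, d=1}.
          branch 1.1.2 (add !c):
            (!!b || !b): β-rule — branch into !!b  //  !b.
              branch 1.1.2.1 (add !!b):
                !!b: drop double negation, giving b.
                ○ open, literals {a=1, b=1, c=0, d=1}.
              branch 1.1.2.2 (add !b):
                ○ open, literals {a=1, b=0, c=0, d=1}.
      branch 1.2 (add c):
        !(b && c): β-rule — branch into !b  //  !c.
          branch 1.2.1 (add !b):
            ○ open, literals {a=1, b=0, c=1, d=1}.
          branch 1.2.2 (add !c):
            × closes — contains both c and !c.
  branch 2 (add (b && c)):
    (b && c): α-rule — add b, c.
    ((!!b || !b) || c): β-rule — branch into (!!b || !b)  //  c.
      branch 2.1 (add (!!b || !b)):
        !(b && c): β-rule — branch into !b  //  !c.
          branch 2.1.1 (add !b):
            × closes — contains both b and !b.
          branch 2.1.2 (add !c):
            × closes — contains both c and !c.
      branch 2.2 (add c):
        !(b && c): β-rule — branch into !b  //  !c.
          branch 2.2.1 (add !b):
            × closes — contains both b and !b.
          branch 2.2.2 (add !c):
            × closes — contains both c and !c.
6 branches closed, 4 open.
An open branch gives a countermodel: a=1, b=0, d=1 (unmentioned atoms arbitrary); the premises hold there but the conclusion fails.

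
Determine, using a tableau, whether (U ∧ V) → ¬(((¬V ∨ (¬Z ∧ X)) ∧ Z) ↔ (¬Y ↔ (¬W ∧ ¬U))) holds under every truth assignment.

Not valid

Assume the negation and expand:
Initial set: {F ((U ∧ V) → ¬(((¬V ∨ (¬Z ∧ X)) ∧ Z) ↔ (¬Y ↔ (¬W ∧ ¬U))))}.
F ((U ∧ V) → ¬(((¬V ∨ (¬Z ∧ X)) ∧ Z) ↔ (¬Y ↔ (¬W ∧ ¬U)))): α-rule — add T (U ∧ V), F ¬(((¬V ∨ (¬Z ∧ X)) ∧ Z) ↔ (¬Y ↔ (¬W ∧ ¬U))).
T (U ∧ V): α-rule — add T U, T V.
F ¬(((¬V ∨ (¬Z ∧ X)) ∧ Z) ↔ (¬Y ↔ (¬W ∧ ¬U))): β-rule — branch into T ((¬V ∨ (¬Z ∧ X)) ∧ Z), T (¬Y ↔ (¬W ∧ ¬U))  //  F ((¬V ∨ (¬Z ∧ X)) ∧ Z), F (¬Y ↔ (¬W ∧ ¬U)).
  branch 1 (add T ((¬V ∨ (¬Z ∧ X)) ∧ Z), T (¬Y ↔ (¬W ∧ ¬U))):
    T ((¬V ∨ (¬Z ∧ X)) ∧ Z): α-rule — add T (¬V ∨ (¬Z ∧ X)), T Z.
    T (¬Y ↔ (¬W ∧ ¬U)): β-rule — branch into T ¬Y, T (¬W ∧ ¬U)  //  F ¬Y, F (¬W ∧ ¬U).
      branch 1.1 (add T ¬Y, T (¬W ∧ ¬U)):
        T (¬W ∧ ¬U): α-rule — add T ¬W, T ¬U.
        × closes — contains both U and ¬U.
      branch 1.2 (add F ¬Y, F (¬W ∧ ¬U)):
        T (¬V ∨ (¬Z ∧ X)): β-rule — branch into T ¬V  //  T (¬Z ∧ X).
          branch 1.2.1 (add T ¬V):
            × closes — contains both V and ¬V.
          branch 1.2.2 (add T (¬Z ∧ X)):
            T (¬Z ∧ X): α-rule — add T ¬Z, T X.
            × closes — contains both Z and ¬Z.
  branch 2 (add F ((¬V ∨ (¬Z ∧ X)) ∧ Z), F (¬Y ↔ (¬W ∧ ¬U))):
    F ((¬V ∨ (¬Z ∧ X)) ∧ Z): β-rule — branch into F (¬V ∨ (¬Z ∧ X))  //  F Z.
      branch 2.1 (add F (¬V ∨ (¬Z ∧ X))):
        F (¬V ∨ (¬Z ∧ X)): α-rule — add F ¬V, F (¬Z ∧ X).
        F (¬Y ↔ (¬W ∧ ¬U)): β-rule — branch into T ¬Y, F (¬W ∧ ¬U)  //  F ¬Y, T (¬W ∧ ¬U).
          branch 2.1.1 (add T ¬Y, F (¬W ∧ ¬U)):
            F (¬Z ∧ X): β-rule — branch into F ¬Z  //  F X.
              branch 2.1.1.1 (add F ¬Z):
                F (¬W ∧ ¬U): β-rule — branch into F ¬W  //  F ¬U.
                  branch 2.1.1.1.1 (add F ¬W):
                    ○ open, literals {U=true, V=true, W=true, Y=false, Z=true}.
                  branch 2.1.1.1.2 (add F ¬U):
                    ○ open, literals {U=true, V=true, Y=false, Z=true}.
              branch 2.1.1.2 (add F X):
                F (¬W ∧ ¬U): β-rule — branch into F ¬W  //  F ¬U.
                  branch 2.1.1.2.1 (add F ¬W):
                    ○ open, literals {U=true, V=true, W=true, X=false, Y=false}.
                  branch 2.1.1.2.2 (add F ¬U):
                    ○ open, literals {U=true, V=true, X=false, Y=false}.
          branch 2.1.2 (add F ¬Y, T (¬W ∧ ¬U)):
            T (¬W ∧ ¬U): α-rule — add T ¬W, T ¬U.
            × closes — contains both U and ¬U.
      branch 2.2 (add F Z):
        F (¬Y ↔ (¬W ∧ ¬U)): β-rule — branch into T ¬Y, F (¬W ∧ ¬U)  //  F ¬Y, T (¬W ∧ ¬U).
          branch 2.2.1 (add T ¬Y, F (¬W ∧ ¬U)):
            F (¬W ∧ ¬U): β-rule — branch into F ¬W  //  F ¬U.
              branch 2.2.1.1 (add F ¬W):
                ○ open, literals {U=true, V=true, W=true, Y=false, Z=false}.
              branch 2.2.1.2 (add F ¬U):
                ○ open, literals {U=true, V=true, Y=false, Z=false}.
          branch 2.2.2 (add F ¬Y, T (¬W ∧ ¬U)):
            T (¬W ∧ ¬U): α-rule — add T ¬W, T ¬U.
            × closes — contains both U and ¬U.
5 branches closed, 6 open.
An open branch gives a countermodel: U=true, V=true, W=true, Y=false, Z=true (unmentioned atoms arbitrary); under it the original formula is false.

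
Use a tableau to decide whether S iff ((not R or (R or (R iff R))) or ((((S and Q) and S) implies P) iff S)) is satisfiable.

Initial set: {(S iff ((not R or (R or (R iff R))) or ((((S and Q) and S) implies P) iff S)))}.
(S iff ((not R or (R or (R iff R))) or ((((S and Q) and S) implies P) iff S))): β-rule — branch into S, ((not R or (R or (R iff R))) or ((((S and Q) and S) implies P) iff S))  //  not S, not ((not R or (R or (R iff R))) or ((((S and Q) and S) implies P) iff S)).
  branch 1 (add S, ((not R or (R or (R iff R))) or ((((S and Q) and S) implies P) iff S))):
    ((not R or (R or (R iff R))) or ((((S and Q) and S) implies P) iff S)): β-rule — branch into (not R or (R or (R iff R)))  //  ((((S and Q) and S) implies P) iff S).
      branch 1.1 (add (not R or (R or (R iff R)))):
        (not R or (R or (R iff R))): β-rule — branch into not R  //  (R or (R iff R)).
          branch 1.1.1 (add not R):
            ○ open, literals {R=0, S=1}.
          branch 1.1.2 (add (R or (R iff R))):
            (R or (R iff R)): β-rule — branch into R  //  (R iff R).
              branch 1.1.2.1 (add R):
                ○ open, literals {R=1, S=1}.
              branch 1.1.2.2 (add (R iff R)):
                (R iff R): β-rule — branch into R, R  //  not R, not R.
                  branch 1.1.2.2.1 (add R, R):
                    ○ open, literals {R=1, S=1}.
                  branch 1.1.2.2.2 (add not R, not R):
                    ○ open, literals {R=0, S=1}.
      branch 1.2 (add ((((S and Q) and S) implies P) iff S)):
        ((((S and Q) and S) implies P) iff S): β-rule — branch into (((S and Q) and S) implies P), S  //  not (((S and Q) and S) implies P), not S.
          branch 1.2.1 (add (((S and Q) and S) implies P), S):
            (((S and Q) and S) implies P): β-rule — branch into not ((S and Q) and S)  //  P.
              branch 1.2.1.1 (add not ((S and Q) and S)):
                not ((S and Q) and S): β-rule — branch into not (S and Q)  //  not S.
                  branch 1.2.1.1.1 (add not (S and Q)):
                    not (S and Q): β-rule — branch into not S  //  not Q.
                      branch 1.2.1.1.1.1 (add not S):
                        × closes — contains both S and not S.
                      branch 1.2.1.1.1.2 (add not Q):
                        ○ open, literals {Q=0, S=1}.
                  branch 1.2.1.1.2 (add not S):
                    × closes — contains both S and not S.
              branch 1.2.1.2 (add P):
                ○ open, literals {P=1, S=1}.
          branch 1.2.2 (add not (((S and Q) and S) implies P), not S):
            × closes — contains both S and not S.
  branch 2 (add not S, not ((not R or (R or (R iff R))) or ((((S and Q) and S) implies P) iff S))):
    not ((not R or (R or (R iff R))) or ((((S and Q) and S) implies P) iff S)): α-rule — add not (not R or (R or (R iff R))), not ((((S and Q) and S) implies P) iff S).
    not (not R or (R or (R iff R))): α-rule — add not not R, not (R or (R iff R)).
    not (R or (R iff R)): α-rule — add not R, not (R iff R).
    × closes — contains both R and not R.
4 branches closed, 6 open.
An open branch gives a satisfying assignment: R=0, S=1.

Satisfiable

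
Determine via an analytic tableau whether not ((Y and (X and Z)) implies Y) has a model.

Unsatisfiable

Initial set: {not ((Y and (X and Z)) implies Y)}.
not ((Y and (X and Z)) implies Y): α-rule — add (Y and (X and Z)), not Y.
(Y and (X and Z)): α-rule — add Y, (X and Z).
× closes — contains both Y and not Y.
All 1 branch closes.
Every branch closed; the formula is unsatisfiable.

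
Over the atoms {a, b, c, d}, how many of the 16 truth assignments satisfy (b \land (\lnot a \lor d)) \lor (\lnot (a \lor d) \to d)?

14

Initial set: {((b \land (\lnot a \lor d)) \lor (\lnot (a \lor d) \to d))}.
((b \land (\lnot a \lor d)) \lor (\lnot (a \lor d) \to d)): β-rule — branch into (b \land (\lnot a \lor d))  //  (\lnot (a \lor d) \to d).
  branch 1 (add (b \land (\lnot a \lor d))):
    (b \land (\lnot a \lor d)): α-rule — add b, (\lnot a \lor d).
    (\lnot a \lor d): β-rule — branch into \lnot a  //  d.
      branch 1.1 (add \lnot a):
        ○ open, literals {a=0, b=1}.
      branch 1.2 (add d):
        ○ open, literals {b=1, d=1}.
  branch 2 (add (\lnot (a \lor d) \to d)):
    (\lnot (a \lor d) \to d): β-rule — branch into \lnot \lnot (a \lor d)  //  d.
      branch 2.1 (add \lnot \lnot (a \lor d)):
        \lnot \lnot (a \lor d): β-rule — branch into a  //  d.
          branch 2.1.1 (add a):
            ○ open, literals {a=1}.
          branch 2.1.2 (add d):
            ○ open, literals {d=1}.
      branch 2.2 (add d):
        ○ open, literals {d=1}.
0 branches closed, 5 open.
Each open branch fixes some atoms; the unmentioned ones are free. Counting distinct full assignments: branch {a=0, b=1} (c, d) contributes 4 new; branch {b=1, d=1} (a, c) contributes 2 new; branch {a=1} (b, c, d) contributes 6 new; branch {d=1} (a, b, c) contributes 2 new; branch {d=1} (a, b, c) contributes 0 new. Total: 14.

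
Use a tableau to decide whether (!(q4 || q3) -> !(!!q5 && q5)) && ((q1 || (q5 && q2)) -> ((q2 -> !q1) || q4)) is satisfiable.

Initial set: {((!(q4 || q3) -> !(!!q5 && q5)) && ((q1 || (q5 && q2)) -> ((q2 -> !q1) || q4)))}.
((!(q4 || q3) -> !(!!q5 && q5)) && ((q1 || (q5 && q2)) -> ((q2 -> !q1) || q4))): α-rule — add (!(q4 || q3) -> !(!!q5 && q5)), ((q1 || (q5 && q2)) -> ((q2 -> !q1) || q4)).
(!(q4 || q3) -> !(!!q5 && q5)): β-rule — branch into !!(q4 || q3)  //  !(!!q5 && q5).
  branch 1 (add !!(q4 || q3)):
    ((q1 || (q5 && q2)) -> ((q2 -> !q1) || q4)): β-rule — branch into !(q1 || (q5 && q2))  //  ((q2 -> !q1) || q4).
      branch 1.1 (add !(q1 || (q5 && q2))):
        !(q1 || (q5 && q2)): α-rule — add !q1, !(q5 && q2).
        !!(q4 || q3): β-rule — branch into q4  //  q3.
          branch 1.1.1 (add q4):
            !(q5 && q2): β-rule — branch into !q5  //  !q2.
              branch 1.1.1.1 (add !q5):
                ○ open, literals {q1=false, q4=true, q5=false}.
              branch 1.1.1.2 (add !q2):
                ○ open, literals {q1=false, q2=false, q4=true}.
          branch 1.1.2 (add q3):
            !(q5 && q2): β-rule — branch into !q5  //  !q2.
              branch 1.1.2.1 (add !q5):
                ○ open, literals {q1=false, q3=true, q5=false}.
              branch 1.1.2.2 (add !q2):
                ○ open, literals {q1=false, q2=false, q3=true}.
      branch 1.2 (add ((q2 -> !q1) || q4)):
        !!(q4 || q3): β-rule — branch into q4  //  q3.
          branch 1.2.1 (add q4):
            ((q2 -> !q1) || q4): β-rule — branch into (q2 -> !q1)  //  q4.
              branch 1.2.1.1 (add (q2 -> !q1)):
                (q2 -> !q1): β-rule — branch into !q2  //  !q1.
                  branch 1.2.1.1.1 (add !q2):
                    ○ open, literals {q2=false, q4=true}.
                  branch 1.2.1.1.2 (add !q1):
                    ○ open, literals {q1=false, q4=true}.
              branch 1.2.1.2 (add q4):
                ○ open, literals {q4=true}.
          branch 1.2.2 (add q3):
            ((q2 -> !q1) || q4): β-rule — branch into (q2 -> !q1)  //  q4.
              branch 1.2.2.1 (add (q2 -> !q1)):
                (q2 -> !q1): β-rule — branch into !q2  //  !q1.
                  branch 1.2.2.1.1 (add !q2):
                    ○ open, literals {q2=false, q3=true}.
                  branch 1.2.2.1.2 (add !q1):
                    ○ open, literals {q1=false, q3=true}.
              branch 1.2.2.2 (add q4):
                ○ open, literals {q3=true, q4=true}.
  branch 2 (add !(!!q5 && q5)):
    ((q1 || (q5 && q2)) -> ((q2 -> !q1) || q4)): β-rule — branch into !(q1 || (q5 && q2))  //  ((q2 -> !q1) || q4).
      branch 2.1 (add !(q1 || (q5 && q2))):
        !(q1 || (q5 && q2)): α-rule — add !q1, !(q5 && q2).
        !(!!q5 && q5): β-rule — branch into !!!q5  //  !q5.
          branch 2.1.1 (add !!!q5):
            !!!q5: drop double negation, giving !q5.
            !(q5 && q2): β-rule — branch into !q5  //  !q2.
              branch 2.1.1.1 (add !q5):
                ○ open, literals {q1=false, q5=false}.
              branch 2.1.1.2 (add !q2):
                ○ open, literals {q1=false, q2=false, q5=false}.
          branch 2.1.2 (add !q5):
            !(q5 && q2): β-rule — branch into !q5  //  !q2.
              branch 2.1.2.1 (add !q5):
                ○ open, literals {q1=false, q5=false}.
              branch 2.1.2.2 (add !q2):
                ○ open, literals {q1=false, q2=false, q5=false}.
      branch 2.2 (add ((q2 -> !q1) || q4)):
        !(!!q5 && q5): β-rule — branch into !!!q5  //  !q5.
          branch 2.2.1 (add !!!q5):
            !!!q5: drop double negation, giving !q5.
            ((q2 -> !q1) || q4): β-rule — branch into (q2 -> !q1)  //  q4.
              branch 2.2.1.1 (add (q2 -> !q1)):
                (q2 -> !q1): β-rule — branch into !q2  //  !q1.
                  branch 2.2.1.1.1 (add !q2):
                    ○ open, literals {q2=false, q5=false}.
                  branch 2.2.1.1.2 (add !q1):
                    ○ open, literals {q1=false, q5=false}.
              branch 2.2.1.2 (add q4):
                ○ open, literals {q4=true, q5=false}.
          branch 2.2.2 (add !q5):
            ((q2 -> !q1) || q4): β-rule — branch into (q2 -> !q1)  //  q4.
              branch 2.2.2.1 (add (q2 -> !q1)):
                (q2 -> !q1): β-rule — branch into !q2  //  !q1.
                  branch 2.2.2.1.1 (add !q2):
                    ○ open, literals {q2=false, q5=false}.
                  branch 2.2.2.1.2 (add !q1):
                    ○ open, literals {q1=false, q5=false}.
              branch 2.2.2.2 (add q4):
                ○ open, literals {q4=true, q5=false}.
0 branches closed, 20 open.
An open branch gives a satisfying assignment: q1=false, q4=true, q5=false.

Satisfiable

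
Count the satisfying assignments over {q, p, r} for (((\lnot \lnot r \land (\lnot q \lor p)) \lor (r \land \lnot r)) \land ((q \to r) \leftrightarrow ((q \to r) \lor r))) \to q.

Initial set: {((((\lnot \lnot r \land (\lnot q \lor p)) \lor (r \land \lnot r)) \land ((q \to r) \leftrightarrow ((q \to r) \lor r))) \to q)}.
((((\lnot \lnot r \land (\lnot q \lor p)) \lor (r \land \lnot r)) \land ((q \to r) \leftrightarrow ((q \to r) \lor r))) \to q): β-rule — branch into \lnot (((\lnot \lnot r \land (\lnot q \lor p)) \lor (r \land \lnot r)) \land ((q \to r) \leftrightarrow ((q \to r) \lor r)))  //  q.
  branch 1 (add \lnot (((\lnot \lnot r \land (\lnot q \lor p)) \lor (r \land \lnot r)) \land ((q \to r) \leftrightarrow ((q \to r) \lor r)))):
    \lnot (((\lnot \lnot r \land (\lnot q \lor p)) \lor (r \land \lnot r)) \land ((q \to r) \leftrightarrow ((q \to r) \lor r))): β-rule — branch into \lnot ((\lnot \lnot r \land (\lnot q \lor p)) \lor (r \land \lnot r))  //  \lnot ((q \to r) \leftrightarrow ((q \to r) \lor r)).
      branch 1.1 (add \lnot ((\lnot \lnot r \land (\lnot q \lor p)) \lor (r \land \lnot r))):
        \lnot ((\lnot \lnot r \land (\lnot q \lor p)) \lor (r \land \lnot r)): α-rule — add \lnot (\lnot \lnot r \land (\lnot q \lor p)), \lnot (r \land \lnot r).
        \lnot (\lnot \lnot r \land (\lnot q \lor p)): β-rule — branch into \lnot \lnot \lnot r  //  \lnot (\lnot q \lor p).
          branch 1.1.1 (add \lnot \lnot \lnot r):
            \lnot \lnot \lnot r: drop double negation, giving \lnot r.
            \lnot (r \land \lnot r): β-rule — branch into \lnot r  //  \lnot \lnot r.
              branch 1.1.1.1 (add \lnot r):
                ○ open, literals {r=0}.
              branch 1.1.1.2 (add \lnot \lnot r):
                × closes — contains both r and \lnot r.
          branch 1.1.2 (add \lnot (\lnot q \lor p)):
            \lnot (\lnot q \lor p): α-rule — add \lnot \lnot q, \lnot p.
            \lnot (r \land \lnot r): β-rule — branch into \lnot r  //  \lnot \lnot r.
              branch 1.1.2.1 (add \lnot r):
                ○ open, literals {p=0, q=1, r=0}.
              branch 1.1.2.2 (add \lnot \lnot r):
                ○ open, literals {p=0, q=1, r=1}.
      branch 1.2 (add \lnot ((q \to r) \leftrightarrow ((q \to r) \lor r))):
        \lnot ((q \to r) \leftrightarrow ((q \to r) \lor r)): β-rule — branch into (q \to r), \lnot ((q \to r) \lor r)  //  \lnot (q \to r), ((q \to r) \lor r).
          branch 1.2.1 (add (q \to r), \lnot ((q \to r) \lor r)):
            \lnot ((q \to r) \lor r): α-rule — add \lnot (q \to r), \lnot r.
            \lnot (q \to r): α-rule — add q, \lnot r.
            (q \to r): β-rule — branch into \lnot q  //  r.
              branch 1.2.1.1 (add \lnot q):
                × closes — contains both q and \lnot q.
              branch 1.2.1.2 (add r):
                × closes — contains both r and \lnot r.
          branch 1.2.2 (add \lnot (q \to r), ((q \to r) \lor r)):
            \lnot (q \to r): α-rule — add q, \lnot r.
            ((q \to r) \lor r): β-rule — branch into (q \to r)  //  r.
              branch 1.2.2.1 (add (q \to r)):
                (q \to r): β-rule — branch into \lnot q  //  r.
                  branch 1.2.2.1.1 (add \lnot q):
                    × closes — contains both q and \lnot q.
                  branch 1.2.2.1.2 (add r):
                    × closes — contains both r and \lnot r.
              branch 1.2.2.2 (add r):
                × closes — contains both r and \lnot r.
  branch 2 (add q):
    ○ open, literals {q=1}.
6 branches closed, 4 open.
Each open branch fixes some atoms; the unmentioned ones are free. Counting distinct full assignments: branch {r=0} (q, p) contributes 4 new; branch {p=0, q=1, r=0} (none free) contributes 0 new; branch {p=0, q=1, r=1} (none free) contributes 1 new; branch {q=1} (p, r) contributes 1 new. Total: 6.

6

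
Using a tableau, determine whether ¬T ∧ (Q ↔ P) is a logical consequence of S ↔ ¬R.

Initial set: {(S ↔ ¬R); ¬(¬T ∧ (Q ↔ P))}.
(S ↔ ¬R): β-rule — branch into S, ¬R  //  ¬S, ¬¬R.
  branch 1 (add S, ¬R):
    ¬(¬T ∧ (Q ↔ P)): β-rule — branch into ¬¬T  //  ¬(Q ↔ P).
      branch 1.1 (add ¬¬T):
        ○ open, literals {R=0, S=1, T=1}.
      branch 1.2 (add ¬(Q ↔ P)):
        ¬(Q ↔ P): β-rule — branch into Q, ¬P  //  ¬Q, P.
          branch 1.2.1 (add Q, ¬P):
            ○ open, literals {P=0, Q=1, R=0, S=1}.
          branch 1.2.2 (add ¬Q, P):
            ○ open, literals {P=1, Q=0, R=0, S=1}.
  branch 2 (add ¬S, ¬¬R):
    ¬(¬T ∧ (Q ↔ P)): β-rule — branch into ¬¬T  //  ¬(Q ↔ P).
      branch 2.1 (add ¬¬T):
        ○ open, literals {R=1, S=0, T=1}.
      branch 2.2 (add ¬(Q ↔ P)):
        ¬(Q ↔ P): β-rule — branch into Q, ¬P  //  ¬Q, P.
          branch 2.2.1 (add Q, ¬P):
            ○ open, literals {P=0, Q=1, R=1, S=0}.
          branch 2.2.2 (add ¬Q, P):
            ○ open, literals {P=1, Q=0, R=1, S=0}.
0 branches closed, 6 open.
An open branch gives a countermodel: R=0, S=1, T=1 (unmentioned atoms arbitrary); the premises hold there but the conclusion fails.

No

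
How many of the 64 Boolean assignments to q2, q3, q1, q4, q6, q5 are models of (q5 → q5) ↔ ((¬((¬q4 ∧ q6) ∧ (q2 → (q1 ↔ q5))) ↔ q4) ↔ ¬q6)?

20

Initial set: {((q5 → q5) ↔ ((¬((¬q4 ∧ q6) ∧ (q2 → (q1 ↔ q5))) ↔ q4) ↔ ¬q6))}.
((q5 → q5) ↔ ((¬((¬q4 ∧ q6) ∧ (q2 → (q1 ↔ q5))) ↔ q4) ↔ ¬q6)): β-rule — branch into (q5 → q5), ((¬((¬q4 ∧ q6) ∧ (q2 → (q1 ↔ q5))) ↔ q4) ↔ ¬q6)  //  ¬(q5 → q5), ¬((¬((¬q4 ∧ q6) ∧ (q2 → (q1 ↔ q5))) ↔ q4) ↔ ¬q6).
  branch 1 (add (q5 → q5), ((¬((¬q4 ∧ q6) ∧ (q2 → (q1 ↔ q5))) ↔ q4) ↔ ¬q6)):
    (q5 → q5): β-rule — branch into ¬q5  //  q5.
      branch 1.1 (add ¬q5):
        ((¬((¬q4 ∧ q6) ∧ (q2 → (q1 ↔ q5))) ↔ q4) ↔ ¬q6): β-rule — branch into (¬((¬q4 ∧ q6) ∧ (q2 → (q1 ↔ q5))) ↔ q4), ¬q6  //  ¬(¬((¬q4 ∧ q6) ∧ (q2 → (q1 ↔ q5))) ↔ q4), ¬¬q6.
          branch 1.1.1 (add (¬((¬q4 ∧ q6) ∧ (q2 → (q1 ↔ q5))) ↔ q4), ¬q6):
            (¬((¬q4 ∧ q6) ∧ (q2 → (q1 ↔ q5))) ↔ q4): β-rule — branch into ¬((¬q4 ∧ q6) ∧ (q2 → (q1 ↔ q5))), q4  //  ¬¬((¬q4 ∧ q6) ∧ (q2 → (q1 ↔ q5))), ¬q4.
              branch 1.1.1.1 (add ¬((¬q4 ∧ q6) ∧ (q2 → (q1 ↔ q5))), q4):
                ¬((¬q4 ∧ q6) ∧ (q2 → (q1 ↔ q5))): β-rule — branch into ¬(¬q4 ∧ q6)  //  ¬(q2 → (q1 ↔ q5)).
                  branch 1.1.1.1.1 (add ¬(¬q4 ∧ q6)):
                    ¬(¬q4 ∧ q6): β-rule — branch into ¬¬q4  //  ¬q6.
                      branch 1.1.1.1.1.1 (add ¬¬q4):
                        ○ open, literals {q4=true, q5=false, q6=false}.
                      branch 1.1.1.1.1.2 (add ¬q6):
                        ○ open, literals {q4=true, q5=false, q6=false}.
                  branch 1.1.1.1.2 (add ¬(q2 → (q1 ↔ q5))):
                    ¬(q2 → (q1 ↔ q5)): α-rule — add q2, ¬(q1 ↔ q5).
                    ¬(q1 ↔ q5): β-rule — branch into q1, ¬q5  //  ¬q1, q5.
                      branch 1.1.1.1.2.1 (add q1, ¬q5):
                        ○ open, literals {q1=true, q2=true, q4=true, q5=false, q6=false}.
                      branch 1.1.1.1.2.2 (add ¬q1, q5):
                        × closes — contains both q5 and ¬q5.
              branch 1.1.1.2 (add ¬¬((¬q4 ∧ q6) ∧ (q2 → (q1 ↔ q5))), ¬q4):
                ¬¬((¬q4 ∧ q6) ∧ (q2 → (q1 ↔ q5))): α-rule — add (¬q4 ∧ q6), (q2 → (q1 ↔ q5)).
                (¬q4 ∧ q6): α-rule — add ¬q4, q6.
                × closes — contains both q6 and ¬q6.
          branch 1.1.2 (add ¬(¬((¬q4 ∧ q6) ∧ (q2 → (q1 ↔ q5))) ↔ q4), ¬¬q6):
            ¬(¬((¬q4 ∧ q6) ∧ (q2 → (q1 ↔ q5))) ↔ q4): β-rule — branch into ¬((¬q4 ∧ q6) ∧ (q2 → (q1 ↔ q5))), ¬q4  //  ¬¬((¬q4 ∧ q6) ∧ (q2 → (q1 ↔ q5))), q4.
              branch 1.1.2.1 (add ¬((¬q4 ∧ q6) ∧ (q2 → (q1 ↔ q5))), ¬q4):
                ¬((¬q4 ∧ q6) ∧ (q2 → (q1 ↔ q5))): β-rule — branch into ¬(¬q4 ∧ q6)  //  ¬(q2 → (q1 ↔ q5)).
                  branch 1.1.2.1.1 (add ¬(¬q4 ∧ q6)):
                    ¬(¬q4 ∧ q6): β-rule — branch into ¬¬q4  //  ¬q6.
                      branch 1.1.2.1.1.1 (add ¬¬q4):
                        × closes — contains both q4 and ¬q4.
                      branch 1.1.2.1.1.2 (add ¬q6):
                        × closes — contains both q6 and ¬q6.
                  branch 1.1.2.1.2 (add ¬(q2 → (q1 ↔ q5))):
                    ¬(q2 → (q1 ↔ q5)): α-rule — add q2, ¬(q1 ↔ q5).
                    ¬(q1 ↔ q5): β-rule — branch into q1, ¬q5  //  ¬q1, q5.
                      branch 1.1.2.1.2.1 (add q1, ¬q5):
                        ○ open, literals {q1=true, q2=true, q4=false, q5=false, q6=true}.
                      branch 1.1.2.1.2.2 (add ¬q1, q5):
                        × closes — contains both q5 and ¬q5.
              branch 1.1.2.2 (add ¬¬((¬q4 ∧ q6) ∧ (q2 → (q1 ↔ q5))), q4):
                ¬¬((¬q4 ∧ q6) ∧ (q2 → (q1 ↔ q5))): α-rule — add (¬q4 ∧ q6), (q2 → (q1 ↔ q5)).
                (¬q4 ∧ q6): α-rule — add ¬q4, q6.
                × closes — contains both q4 and ¬q4.
      branch 1.2 (add q5):
        ((¬((¬q4 ∧ q6) ∧ (q2 → (q1 ↔ q5))) ↔ q4) ↔ ¬q6): β-rule — branch into (¬((¬q4 ∧ q6) ∧ (q2 → (q1 ↔ q5))) ↔ q4), ¬q6  //  ¬(¬((¬q4 ∧ q6) ∧ (q2 → (q1 ↔ q5))) ↔ q4), ¬¬q6.
          branch 1.2.1 (add (¬((¬q4 ∧ q6) ∧ (q2 → (q1 ↔ q5))) ↔ q4), ¬q6):
            (¬((¬q4 ∧ q6) ∧ (q2 → (q1 ↔ q5))) ↔ q4): β-rule — branch into ¬((¬q4 ∧ q6) ∧ (q2 → (q1 ↔ q5))), q4  //  ¬¬((¬q4 ∧ q6) ∧ (q2 → (q1 ↔ q5))), ¬q4.
              branch 1.2.1.1 (add ¬((¬q4 ∧ q6) ∧ (q2 → (q1 ↔ q5))), q4):
                ¬((¬q4 ∧ q6) ∧ (q2 → (q1 ↔ q5))): β-rule — branch into ¬(¬q4 ∧ q6)  //  ¬(q2 → (q1 ↔ q5)).
                  branch 1.2.1.1.1 (add ¬(¬q4 ∧ q6)):
                    ¬(¬q4 ∧ q6): β-rule — branch into ¬¬q4  //  ¬q6.
                      branch 1.2.1.1.1.1 (add ¬¬q4):
                        ○ open, literals {q4=true, q5=true, q6=false}.
                      branch 1.2.1.1.1.2 (add ¬q6):
                        ○ open, literals {q4=true, q5=true, q6=false}.
                  branch 1.2.1.1.2 (add ¬(q2 → (q1 ↔ q5))):
                    ¬(q2 → (q1 ↔ q5)): α-rule — add q2, ¬(q1 ↔ q5).
                    ¬(q1 ↔ q5): β-rule — branch into q1, ¬q5  //  ¬q1, q5.
                      branch 1.2.1.1.2.1 (add q1, ¬q5):
                        × closes — contains both q5 and ¬q5.
                      branch 1.2.1.1.2.2 (add ¬q1, q5):
                        ○ open, literals {q1=false, q2=true, q4=true, q5=true, q6=false}.
              branch 1.2.1.2 (add ¬¬((¬q4 ∧ q6) ∧ (q2 → (q1 ↔ q5))), ¬q4):
                ¬¬((¬q4 ∧ q6) ∧ (q2 → (q1 ↔ q5))): α-rule — add (¬q4 ∧ q6), (q2 → (q1 ↔ q5)).
                (¬q4 ∧ q6): α-rule — add ¬q4, q6.
                × closes — contains both q6 and ¬q6.
          branch 1.2.2 (add ¬(¬((¬q4 ∧ q6) ∧ (q2 → (q1 ↔ q5))) ↔ q4), ¬¬q6):
            ¬(¬((¬q4 ∧ q6) ∧ (q2 → (q1 ↔ q5))) ↔ q4): β-rule — branch into ¬((¬q4 ∧ q6) ∧ (q2 → (q1 ↔ q5))), ¬q4  //  ¬¬((¬q4 ∧ q6) ∧ (q2 → (q1 ↔ q5))), q4.
              branch 1.2.2.1 (add ¬((¬q4 ∧ q6) ∧ (q2 → (q1 ↔ q5))), ¬q4):
                ¬((¬q4 ∧ q6) ∧ (q2 → (q1 ↔ q5))): β-rule — branch into ¬(¬q4 ∧ q6)  //  ¬(q2 → (q1 ↔ q5)).
                  branch 1.2.2.1.1 (add ¬(¬q4 ∧ q6)):
                    ¬(¬q4 ∧ q6): β-rule — branch into ¬¬q4  //  ¬q6.
                      branch 1.2.2.1.1.1 (add ¬¬q4):
                        × closes — contains both q4 and ¬q4.
                      branch 1.2.2.1.1.2 (add ¬q6):
                        × closes — contains both q6 and ¬q6.
                  branch 1.2.2.1.2 (add ¬(q2 → (q1 ↔ q5))):
                    ¬(q2 → (q1 ↔ q5)): α-rule — add q2, ¬(q1 ↔ q5).
                    ¬(q1 ↔ q5): β-rule — branch into q1, ¬q5  //  ¬q1, q5.
                      branch 1.2.2.1.2.1 (add q1, ¬q5):
                        × closes — contains both q5 and ¬q5.
                      branch 1.2.2.1.2.2 (add ¬q1, q5):
                        ○ open, literals {q1=false, q2=true, q4=false, q5=true, q6=true}.
              branch 1.2.2.2 (add ¬¬((¬q4 ∧ q6) ∧ (q2 → (q1 ↔ q5))), q4):
                ¬¬((¬q4 ∧ q6) ∧ (q2 → (q1 ↔ q5))): α-rule — add (¬q4 ∧ q6), (q2 → (q1 ↔ q5)).
                (¬q4 ∧ q6): α-rule — add ¬q4, q6.
                × closes — contains both q4 and ¬q4.
  branch 2 (add ¬(q5 → q5), ¬((¬((¬q4 ∧ q6) ∧ (q2 → (q1 ↔ q5))) ↔ q4) ↔ ¬q6)):
    ¬(q5 → q5): α-rule — add q5, ¬q5.
    × closes — contains both q5 and ¬q5.
13 branches closed, 8 open.
Each open branch fixes some atoms; the unmentioned ones are free. Counting distinct full assignments: branch {q4=true, q5=false, q6=false} (q2, q3, q1) contributes 8 new; branch {q4=true, q5=false, q6=false} (q2, q3, q1) contributes 0 new; branch {q1=true, q2=true, q4=true, q5=false, q6=false} (q3) contributes 0 new; branch {q1=true, q2=true, q4=false, q5=false, q6=true} (q3) contributes 2 new; branch {q4=true, q5=true, q6=false} (q2, q3, q1) contributes 8 new; branch {q4=true, q5=true, q6=false} (q2, q3, q1) contributes 0 new; branch {q1=false, q2=true, q4=true, q5=true, q6=false} (q3) contributes 0 new; branch {q1=false, q2=true, q4=false, q5=true, q6=true} (q3) contributes 2 new. Total: 20.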